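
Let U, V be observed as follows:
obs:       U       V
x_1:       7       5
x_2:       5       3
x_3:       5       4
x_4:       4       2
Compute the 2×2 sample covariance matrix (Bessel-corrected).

Step 1 — column means:
  mean(U) = (7 + 5 + 5 + 4) / 4 = 21/4 = 5.25
  mean(V) = (5 + 3 + 4 + 2) / 4 = 14/4 = 3.5

Step 2 — sample covariance S[i,j] = (1/(n-1)) · Σ_k (x_{k,i} - mean_i) · (x_{k,j} - mean_j), with n-1 = 3.
  S[U,U] = ((1.75)·(1.75) + (-0.25)·(-0.25) + (-0.25)·(-0.25) + (-1.25)·(-1.25)) / 3 = 4.75/3 = 1.5833
  S[U,V] = ((1.75)·(1.5) + (-0.25)·(-0.5) + (-0.25)·(0.5) + (-1.25)·(-1.5)) / 3 = 4.5/3 = 1.5
  S[V,V] = ((1.5)·(1.5) + (-0.5)·(-0.5) + (0.5)·(0.5) + (-1.5)·(-1.5)) / 3 = 5/3 = 1.6667

S is symmetric (S[j,i] = S[i,j]). Assembling:

S = [[1.5833, 1.5],
 [1.5, 1.6667]]


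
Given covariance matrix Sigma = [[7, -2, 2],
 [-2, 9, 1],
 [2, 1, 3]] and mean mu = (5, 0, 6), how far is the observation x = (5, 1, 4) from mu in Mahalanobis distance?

Step 1 — centre the observation: (x - mu) = (0, 1, -2).

Step 2 — invert Sigma (cofactor / det for 3×3, or solve directly):
  Sigma^{-1} = [[0.2063, 0.0635, -0.1587],
 [0.0635, 0.1349, -0.0873],
 [-0.1587, -0.0873, 0.4683]].

Step 3 — form the quadratic (x - mu)^T · Sigma^{-1} · (x - mu):
  Sigma^{-1} · (x - mu) = (0.381, 0.3095, -1.0238).
  (x - mu)^T · [Sigma^{-1} · (x - mu)] = (0)·(0.381) + (1)·(0.3095) + (-2)·(-1.0238) = 2.3571.

Step 4 — take square root: d = √(2.3571) ≈ 1.5353.

d(x, mu) = √(2.3571) ≈ 1.5353


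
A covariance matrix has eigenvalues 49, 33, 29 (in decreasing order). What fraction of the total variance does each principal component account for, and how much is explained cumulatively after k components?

Step 1 — total variance = trace(Sigma) = Σ λ_i = 49 + 33 + 29 = 111.

Step 2 — fraction explained by component i = λ_i / Σ λ:
  PC1: 49/111 = 0.4414
  PC2: 33/111 = 0.2973
  PC3: 29/111 = 0.2613

Step 3 — cumulative fraction after k components = (λ_1 + ... + λ_k) / Σ λ:
  k = 1: 49/111 = 0.4414
  k = 2: (49 + 33)/111 = 82/111 = 0.7387
  k = 3: (49 + 33 + 29)/111 = 111/111 = 1

Summary (fraction, with percent):

explained: PC1 0.4414 (44.14%), PC2 0.2973 (29.73%), PC3 0.2613 (26.13%);  cumulative: 0.4414, 0.7387, 1


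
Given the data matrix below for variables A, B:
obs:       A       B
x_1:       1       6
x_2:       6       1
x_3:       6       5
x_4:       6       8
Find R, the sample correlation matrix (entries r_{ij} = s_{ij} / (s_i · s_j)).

Step 1 — column means:
  mean(A) = (1 + 6 + 6 + 6) / 4 = 19/4 = 4.75
  mean(B) = (6 + 1 + 5 + 8) / 4 = 20/4 = 5

Step 2 — sample variances and covariances s[i,j] = (1/(n-1)) · Σ_k (x_{k,i} - mean_i) · (x_{k,j} - mean_j), with n-1 = 3:
  s[A,A] = ((-3.75)·(-3.75) + (1.25)·(1.25) + (1.25)·(1.25) + (1.25)·(1.25)) / 3 = 18.75/3 = 6.25
  s[A,B] = ((-3.75)·(1) + (1.25)·(-4) + (1.25)·(0) + (1.25)·(3)) / 3 = -5/3 = -1.6667
  s[B,B] = ((1)·(1) + (-4)·(-4) + (0)·(0) + (3)·(3)) / 3 = 26/3 = 8.6667
  Sample standard deviations s_i = √(s[i,i]):
  s(A) = √(6.25) = 2.5
  s(B) = √(8.6667) = 2.9439

Step 3 — r_{ij} = s_{ij} / (s_i · s_j):
  r[A,A] = 1 (diagonal).
  r[A,B] = -1.6667 / (2.5 · 2.9439) = -1.6667 / 7.3598 = -0.2265
  r[B,B] = 1 (diagonal).

R is symmetric with unit diagonal. Assembling:

R = [[1, -0.2265],
 [-0.2265, 1]]


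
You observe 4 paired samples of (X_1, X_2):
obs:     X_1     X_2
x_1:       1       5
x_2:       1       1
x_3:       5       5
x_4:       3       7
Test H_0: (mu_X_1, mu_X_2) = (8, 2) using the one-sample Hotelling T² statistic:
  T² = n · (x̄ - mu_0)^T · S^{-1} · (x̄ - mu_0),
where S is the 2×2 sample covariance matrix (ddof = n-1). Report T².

Step 1 — sample mean vector:
  mean(X_1) = (1 + 1 + 5 + 3) / 4 = 10/4 = 2.5
  mean(X_2) = (5 + 1 + 5 + 7) / 4 = 18/4 = 4.5
  x̄ = (2.5, 4.5),  deviation x̄ - mu_0 = (2.5, 4.5) - (8, 2) = (-5.5, 2.5).

Step 2 — sample covariance matrix, S[i,j] = (1/(n-1)) · Σ_k (x_{k,i} - mean_i) · (x_{k,j} - mean_j), divisor n-1 = 3:
  S[X_1,X_1] = ((-1.5)·(-1.5) + (-1.5)·(-1.5) + (2.5)·(2.5) + (0.5)·(0.5)) / 3 = 11/3 = 3.6667
  S[X_1,X_2] = ((-1.5)·(0.5) + (-1.5)·(-3.5) + (2.5)·(0.5) + (0.5)·(2.5)) / 3 = 7/3 = 2.3333
  S[X_2,X_2] = ((0.5)·(0.5) + (-3.5)·(-3.5) + (0.5)·(0.5) + (2.5)·(2.5)) / 3 = 19/3 = 6.3333
  S = [[3.6667, 2.3333],
 [2.3333, 6.3333]].

Step 3 — invert S. det(S) = 3.6667·6.3333 - (2.3333)² = 17.7778.
  S^{-1} = (1/det) · [[d, -b], [-b, a]] = [[0.3562, -0.1312],
 [-0.1312, 0.2062]].

Step 4 — quadratic form (x̄ - mu_0)^T · S^{-1} · (x̄ - mu_0):
  S^{-1} · (x̄ - mu_0) = (-2.2875, 1.2375),
  (x̄ - mu_0)^T · [...] = (-5.5)·(-2.2875) + (2.5)·(1.2375) = 15.675.

Step 5 — scale by n: T² = 4 · 15.675 = 62.7.

T² ≈ 62.7


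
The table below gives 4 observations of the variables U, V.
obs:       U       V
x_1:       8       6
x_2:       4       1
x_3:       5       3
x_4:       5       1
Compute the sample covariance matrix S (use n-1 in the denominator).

Step 1 — column means:
  mean(U) = (8 + 4 + 5 + 5) / 4 = 22/4 = 5.5
  mean(V) = (6 + 1 + 3 + 1) / 4 = 11/4 = 2.75

Step 2 — sample covariance S[i,j] = (1/(n-1)) · Σ_k (x_{k,i} - mean_i) · (x_{k,j} - mean_j), with n-1 = 3.
  S[U,U] = ((2.5)·(2.5) + (-1.5)·(-1.5) + (-0.5)·(-0.5) + (-0.5)·(-0.5)) / 3 = 9/3 = 3
  S[U,V] = ((2.5)·(3.25) + (-1.5)·(-1.75) + (-0.5)·(0.25) + (-0.5)·(-1.75)) / 3 = 11.5/3 = 3.8333
  S[V,V] = ((3.25)·(3.25) + (-1.75)·(-1.75) + (0.25)·(0.25) + (-1.75)·(-1.75)) / 3 = 16.75/3 = 5.5833

S is symmetric (S[j,i] = S[i,j]). Assembling:

S = [[3, 3.8333],
 [3.8333, 5.5833]]


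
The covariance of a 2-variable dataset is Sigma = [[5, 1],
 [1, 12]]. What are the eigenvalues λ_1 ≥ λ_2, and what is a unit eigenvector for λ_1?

Step 1 — characteristic polynomial of 2×2 Sigma:
  det(Sigma - λI) = λ² - trace · λ + det = 0.
  trace = 5 + 12 = 17, det = 5·12 - (1)² = 59.
Step 2 — discriminant:
  Δ = trace² - 4·det = 289 - 236 = 53.
Step 3 — eigenvalues:
  λ = (trace ± √Δ)/2 = (17 ± 7.2801)/2,
  λ_1 = 12.1401,  λ_2 = 4.8599.

Step 4 — unit eigenvector for λ_1: solve (Sigma - λ_1 I)v = 0. First row:
  (5 - 12.1401)·v_x + (1)·v_y = 0, i.e. (-7.1401)·v_x + (1)·v_y = 0,
  so v ∝ (b, λ_1 - a) = (1, 7.1401) = u.
  ||u|| = √((1)² + (7.1401)²) = √(51.9804) ≈ 7.2097,
  v_1 = u/||u|| ≈ (0.1387, 0.9903) (||v_1|| = 1).

λ_1 = 12.1401,  λ_2 = 4.8599;  v_1 ≈ (0.1387, 0.9903)


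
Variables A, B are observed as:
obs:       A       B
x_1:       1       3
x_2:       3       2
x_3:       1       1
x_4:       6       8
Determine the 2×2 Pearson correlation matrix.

Step 1 — column means:
  mean(A) = (1 + 3 + 1 + 6) / 4 = 11/4 = 2.75
  mean(B) = (3 + 2 + 1 + 8) / 4 = 14/4 = 3.5

Step 2 — sample variances and covariances s[i,j] = (1/(n-1)) · Σ_k (x_{k,i} - mean_i) · (x_{k,j} - mean_j), with n-1 = 3:
  s[A,A] = ((-1.75)·(-1.75) + (0.25)·(0.25) + (-1.75)·(-1.75) + (3.25)·(3.25)) / 3 = 16.75/3 = 5.5833
  s[A,B] = ((-1.75)·(-0.5) + (0.25)·(-1.5) + (-1.75)·(-2.5) + (3.25)·(4.5)) / 3 = 19.5/3 = 6.5
  s[B,B] = ((-0.5)·(-0.5) + (-1.5)·(-1.5) + (-2.5)·(-2.5) + (4.5)·(4.5)) / 3 = 29/3 = 9.6667
  Sample standard deviations s_i = √(s[i,i]):
  s(A) = √(5.5833) = 2.3629
  s(B) = √(9.6667) = 3.1091

Step 3 — r_{ij} = s_{ij} / (s_i · s_j):
  r[A,A] = 1 (diagonal).
  r[A,B] = 6.5 / (2.3629 · 3.1091) = 6.5 / 7.3466 = 0.8848
  r[B,B] = 1 (diagonal).

R is symmetric with unit diagonal. Assembling:

R = [[1, 0.8848],
 [0.8848, 1]]


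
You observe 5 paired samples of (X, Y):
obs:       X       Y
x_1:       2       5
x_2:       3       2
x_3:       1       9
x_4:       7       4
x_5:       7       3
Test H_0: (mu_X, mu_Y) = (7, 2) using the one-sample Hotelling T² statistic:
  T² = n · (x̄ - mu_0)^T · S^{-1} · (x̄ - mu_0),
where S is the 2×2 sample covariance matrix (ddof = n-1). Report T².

Step 1 — sample mean vector:
  mean(X) = (2 + 3 + 1 + 7 + 7) / 5 = 20/5 = 4
  mean(Y) = (5 + 2 + 9 + 4 + 3) / 5 = 23/5 = 4.6
  x̄ = (4, 4.6),  deviation x̄ - mu_0 = (4, 4.6) - (7, 2) = (-3, 2.6).

Step 2 — sample covariance matrix, S[i,j] = (1/(n-1)) · Σ_k (x_{k,i} - mean_i) · (x_{k,j} - mean_j), divisor n-1 = 4:
  S[X,X] = ((-2)·(-2) + (-1)·(-1) + (-3)·(-3) + (3)·(3) + (3)·(3)) / 4 = 32/4 = 8
  S[X,Y] = ((-2)·(0.4) + (-1)·(-2.6) + (-3)·(4.4) + (3)·(-0.6) + (3)·(-1.6)) / 4 = -18/4 = -4.5
  S[Y,Y] = ((0.4)·(0.4) + (-2.6)·(-2.6) + (4.4)·(4.4) + (-0.6)·(-0.6) + (-1.6)·(-1.6)) / 4 = 29.2/4 = 7.3
  S = [[8, -4.5],
 [-4.5, 7.3]].

Step 3 — invert S. det(S) = 8·7.3 - (-4.5)² = 38.15.
  S^{-1} = (1/det) · [[d, -b], [-b, a]] = [[0.1913, 0.118],
 [0.118, 0.2097]].

Step 4 — quadratic form (x̄ - mu_0)^T · S^{-1} · (x̄ - mu_0):
  S^{-1} · (x̄ - mu_0) = (-0.2674, 0.1913),
  (x̄ - mu_0)^T · [...] = (-3)·(-0.2674) + (2.6)·(0.1913) = 1.2996.

Step 5 — scale by n: T² = 5 · 1.2996 = 6.498.

T² ≈ 6.498


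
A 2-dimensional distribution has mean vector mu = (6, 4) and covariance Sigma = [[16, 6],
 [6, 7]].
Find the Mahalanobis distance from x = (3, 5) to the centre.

Step 1 — centre the observation: (x - mu) = (-3, 1).

Step 2 — invert Sigma. det(Sigma) = 16·7 - (6)² = 76.
  Sigma^{-1} = (1/det) · [[d, -b], [-b, a]] = [[0.0921, -0.0789],
 [-0.0789, 0.2105]].

Step 3 — form the quadratic (x - mu)^T · Sigma^{-1} · (x - mu):
  Sigma^{-1} · (x - mu) = (-0.3553, 0.4474).
  (x - mu)^T · [Sigma^{-1} · (x - mu)] = (-3)·(-0.3553) + (1)·(0.4474) = 1.5132.

Step 4 — take square root: d = √(1.5132) ≈ 1.2301.

d(x, mu) = √(1.5132) ≈ 1.2301


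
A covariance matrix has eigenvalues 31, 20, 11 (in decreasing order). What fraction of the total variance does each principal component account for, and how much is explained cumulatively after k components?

Step 1 — total variance = trace(Sigma) = Σ λ_i = 31 + 20 + 11 = 62.

Step 2 — fraction explained by component i = λ_i / Σ λ:
  PC1: 31/62 = 0.5
  PC2: 20/62 = 0.3226
  PC3: 11/62 = 0.1774

Step 3 — cumulative fraction after k components = (λ_1 + ... + λ_k) / Σ λ:
  k = 1: 31/62 = 0.5
  k = 2: (31 + 20)/62 = 51/62 = 0.8226
  k = 3: (31 + 20 + 11)/62 = 62/62 = 1

Summary (fraction, with percent):

explained: PC1 0.5 (50%), PC2 0.3226 (32.26%), PC3 0.1774 (17.74%);  cumulative: 0.5, 0.8226, 1


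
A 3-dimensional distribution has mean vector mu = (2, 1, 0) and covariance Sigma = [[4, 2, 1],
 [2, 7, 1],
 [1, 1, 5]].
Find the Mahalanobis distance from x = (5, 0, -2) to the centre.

Step 1 — centre the observation: (x - mu) = (3, -1, -2).

Step 2 — invert Sigma (cofactor / det for 3×3, or solve directly):
  Sigma^{-1} = [[0.3009, -0.0796, -0.0442],
 [-0.0796, 0.1681, -0.0177],
 [-0.0442, -0.0177, 0.2124]].

Step 3 — form the quadratic (x - mu)^T · Sigma^{-1} · (x - mu):
  Sigma^{-1} · (x - mu) = (1.0708, -0.3717, -0.5398).
  (x - mu)^T · [Sigma^{-1} · (x - mu)] = (3)·(1.0708) + (-1)·(-0.3717) + (-2)·(-0.5398) = 4.6637.

Step 4 — take square root: d = √(4.6637) ≈ 2.1596.

d(x, mu) = √(4.6637) ≈ 2.1596


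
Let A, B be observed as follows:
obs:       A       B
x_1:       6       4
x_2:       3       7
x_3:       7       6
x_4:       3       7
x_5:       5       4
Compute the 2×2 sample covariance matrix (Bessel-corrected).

Step 1 — column means:
  mean(A) = (6 + 3 + 7 + 3 + 5) / 5 = 24/5 = 4.8
  mean(B) = (4 + 7 + 6 + 7 + 4) / 5 = 28/5 = 5.6

Step 2 — sample covariance S[i,j] = (1/(n-1)) · Σ_k (x_{k,i} - mean_i) · (x_{k,j} - mean_j), with n-1 = 4.
  S[A,A] = ((1.2)·(1.2) + (-1.8)·(-1.8) + (2.2)·(2.2) + (-1.8)·(-1.8) + (0.2)·(0.2)) / 4 = 12.8/4 = 3.2
  S[A,B] = ((1.2)·(-1.6) + (-1.8)·(1.4) + (2.2)·(0.4) + (-1.8)·(1.4) + (0.2)·(-1.6)) / 4 = -6.4/4 = -1.6
  S[B,B] = ((-1.6)·(-1.6) + (1.4)·(1.4) + (0.4)·(0.4) + (1.4)·(1.4) + (-1.6)·(-1.6)) / 4 = 9.2/4 = 2.3

S is symmetric (S[j,i] = S[i,j]). Assembling:

S = [[3.2, -1.6],
 [-1.6, 2.3]]


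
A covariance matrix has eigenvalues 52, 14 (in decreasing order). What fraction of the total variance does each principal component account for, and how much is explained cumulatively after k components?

Step 1 — total variance = trace(Sigma) = Σ λ_i = 52 + 14 = 66.

Step 2 — fraction explained by component i = λ_i / Σ λ:
  PC1: 52/66 = 0.7879
  PC2: 14/66 = 0.2121

Step 3 — cumulative fraction after k components = (λ_1 + ... + λ_k) / Σ λ:
  k = 1: 52/66 = 0.7879
  k = 2: (52 + 14)/66 = 66/66 = 1

Summary (fraction, with percent):

explained: PC1 0.7879 (78.79%), PC2 0.2121 (21.21%);  cumulative: 0.7879, 1


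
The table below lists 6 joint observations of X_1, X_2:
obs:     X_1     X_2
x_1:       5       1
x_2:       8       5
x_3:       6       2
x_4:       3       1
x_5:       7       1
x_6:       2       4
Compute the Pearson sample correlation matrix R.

Step 1 — column means:
  mean(X_1) = (5 + 8 + 6 + 3 + 7 + 2) / 6 = 31/6 = 5.1667
  mean(X_2) = (1 + 5 + 2 + 1 + 1 + 4) / 6 = 14/6 = 2.3333

Step 2 — sample variances and covariances s[i,j] = (1/(n-1)) · Σ_k (x_{k,i} - mean_i) · (x_{k,j} - mean_j), with n-1 = 5:
  s[X_1,X_1] = ((-0.1667)·(-0.1667) + (2.8333)·(2.8333) + (0.8333)·(0.8333) + (-2.1667)·(-2.1667) + (1.8333)·(1.8333) + (-3.1667)·(-3.1667)) / 5 = 26.8333/5 = 5.3667
  s[X_1,X_2] = ((-0.1667)·(-1.3333) + (2.8333)·(2.6667) + (0.8333)·(-0.3333) + (-2.1667)·(-1.3333) + (1.8333)·(-1.3333) + (-3.1667)·(1.6667)) / 5 = 2.6667/5 = 0.5333
  s[X_2,X_2] = ((-1.3333)·(-1.3333) + (2.6667)·(2.6667) + (-0.3333)·(-0.3333) + (-1.3333)·(-1.3333) + (-1.3333)·(-1.3333) + (1.6667)·(1.6667)) / 5 = 15.3333/5 = 3.0667
  Sample standard deviations s_i = √(s[i,i]):
  s(X_1) = √(5.3667) = 2.3166
  s(X_2) = √(3.0667) = 1.7512

Step 3 — r_{ij} = s_{ij} / (s_i · s_j):
  r[X_1,X_1] = 1 (diagonal).
  r[X_1,X_2] = 0.5333 / (2.3166 · 1.7512) = 0.5333 / 4.0568 = 0.1315
  r[X_2,X_2] = 1 (diagonal).

R is symmetric with unit diagonal. Assembling:

R = [[1, 0.1315],
 [0.1315, 1]]


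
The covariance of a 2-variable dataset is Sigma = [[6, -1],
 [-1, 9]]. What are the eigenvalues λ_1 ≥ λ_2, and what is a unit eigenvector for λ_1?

Step 1 — characteristic polynomial of 2×2 Sigma:
  det(Sigma - λI) = λ² - trace · λ + det = 0.
  trace = 6 + 9 = 15, det = 6·9 - (-1)² = 53.
Step 2 — discriminant:
  Δ = trace² - 4·det = 225 - 212 = 13.
Step 3 — eigenvalues:
  λ = (trace ± √Δ)/2 = (15 ± 3.6056)/2,
  λ_1 = 9.3028,  λ_2 = 5.6972.

Step 4 — unit eigenvector for λ_1: solve (Sigma - λ_1 I)v = 0. First row:
  (6 - 9.3028)·v_x + (-1)·v_y = 0, i.e. (-3.3028)·v_x + (-1)·v_y = 0,
  so v ∝ (b, λ_1 - a) = (-1, 3.3028); multiply by -1 so the first entry is positive: u = (1, -3.3028).
  ||u|| = √((1)² + (-3.3028)²) = √(11.9083) ≈ 3.4508,
  v_1 = u/||u|| ≈ (0.2898, -0.9571) (||v_1|| = 1).

λ_1 = 9.3028,  λ_2 = 5.6972;  v_1 ≈ (0.2898, -0.9571)


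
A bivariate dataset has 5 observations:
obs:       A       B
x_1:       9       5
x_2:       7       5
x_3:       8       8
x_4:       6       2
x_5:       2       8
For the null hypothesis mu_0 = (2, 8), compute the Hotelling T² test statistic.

Step 1 — sample mean vector:
  mean(A) = (9 + 7 + 8 + 6 + 2) / 5 = 32/5 = 6.4
  mean(B) = (5 + 5 + 8 + 2 + 8) / 5 = 28/5 = 5.6
  x̄ = (6.4, 5.6),  deviation x̄ - mu_0 = (6.4, 5.6) - (2, 8) = (4.4, -2.4).

Step 2 — sample covariance matrix, S[i,j] = (1/(n-1)) · Σ_k (x_{k,i} - mean_i) · (x_{k,j} - mean_j), divisor n-1 = 4:
  S[A,A] = ((2.6)·(2.6) + (0.6)·(0.6) + (1.6)·(1.6) + (-0.4)·(-0.4) + (-4.4)·(-4.4)) / 4 = 29.2/4 = 7.3
  S[A,B] = ((2.6)·(-0.6) + (0.6)·(-0.6) + (1.6)·(2.4) + (-0.4)·(-3.6) + (-4.4)·(2.4)) / 4 = -7.2/4 = -1.8
  S[B,B] = ((-0.6)·(-0.6) + (-0.6)·(-0.6) + (2.4)·(2.4) + (-3.6)·(-3.6) + (2.4)·(2.4)) / 4 = 25.2/4 = 6.3
  S = [[7.3, -1.8],
 [-1.8, 6.3]].

Step 3 — invert S. det(S) = 7.3·6.3 - (-1.8)² = 42.75.
  S^{-1} = (1/det) · [[d, -b], [-b, a]] = [[0.1474, 0.0421],
 [0.0421, 0.1708]].

Step 4 — quadratic form (x̄ - mu_0)^T · S^{-1} · (x̄ - mu_0):
  S^{-1} · (x̄ - mu_0) = (0.5474, -0.2246),
  (x̄ - mu_0)^T · [...] = (4.4)·(0.5474) + (-2.4)·(-0.2246) = 2.9474.

Step 5 — scale by n: T² = 5 · 2.9474 = 14.7368.

T² ≈ 14.7368


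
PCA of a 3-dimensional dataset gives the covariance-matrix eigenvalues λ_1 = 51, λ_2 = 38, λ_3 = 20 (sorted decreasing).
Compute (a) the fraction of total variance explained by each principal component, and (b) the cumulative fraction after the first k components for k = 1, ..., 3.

Step 1 — total variance = trace(Sigma) = Σ λ_i = 51 + 38 + 20 = 109.

Step 2 — fraction explained by component i = λ_i / Σ λ:
  PC1: 51/109 = 0.4679
  PC2: 38/109 = 0.3486
  PC3: 20/109 = 0.1835

Step 3 — cumulative fraction after k components = (λ_1 + ... + λ_k) / Σ λ:
  k = 1: 51/109 = 0.4679
  k = 2: (51 + 38)/109 = 89/109 = 0.8165
  k = 3: (51 + 38 + 20)/109 = 109/109 = 1

Summary (fraction, with percent):

explained: PC1 0.4679 (46.79%), PC2 0.3486 (34.86%), PC3 0.1835 (18.35%);  cumulative: 0.4679, 0.8165, 1


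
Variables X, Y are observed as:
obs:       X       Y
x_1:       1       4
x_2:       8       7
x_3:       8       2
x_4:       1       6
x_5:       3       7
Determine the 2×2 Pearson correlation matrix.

Step 1 — column means:
  mean(X) = (1 + 8 + 8 + 1 + 3) / 5 = 21/5 = 4.2
  mean(Y) = (4 + 7 + 2 + 6 + 7) / 5 = 26/5 = 5.2

Step 2 — sample variances and covariances s[i,j] = (1/(n-1)) · Σ_k (x_{k,i} - mean_i) · (x_{k,j} - mean_j), with n-1 = 4:
  s[X,X] = ((-3.2)·(-3.2) + (3.8)·(3.8) + (3.8)·(3.8) + (-3.2)·(-3.2) + (-1.2)·(-1.2)) / 4 = 50.8/4 = 12.7
  s[X,Y] = ((-3.2)·(-1.2) + (3.8)·(1.8) + (3.8)·(-3.2) + (-3.2)·(0.8) + (-1.2)·(1.8)) / 4 = -6.2/4 = -1.55
  s[Y,Y] = ((-1.2)·(-1.2) + (1.8)·(1.8) + (-3.2)·(-3.2) + (0.8)·(0.8) + (1.8)·(1.8)) / 4 = 18.8/4 = 4.7
  Sample standard deviations s_i = √(s[i,i]):
  s(X) = √(12.7) = 3.5637
  s(Y) = √(4.7) = 2.1679

Step 3 — r_{ij} = s_{ij} / (s_i · s_j):
  r[X,X] = 1 (diagonal).
  r[X,Y] = -1.55 / (3.5637 · 2.1679) = -1.55 / 7.7259 = -0.2006
  r[Y,Y] = 1 (diagonal).

R is symmetric with unit diagonal. Assembling:

R = [[1, -0.2006],
 [-0.2006, 1]]


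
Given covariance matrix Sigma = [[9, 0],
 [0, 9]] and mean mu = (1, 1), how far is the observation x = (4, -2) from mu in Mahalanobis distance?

Step 1 — centre the observation: (x - mu) = (3, -3).

Step 2 — invert Sigma. det(Sigma) = 9·9 - (0)² = 81.
  Sigma^{-1} = (1/det) · [[d, -b], [-b, a]] = [[0.1111, 0],
 [0, 0.1111]].

Step 3 — form the quadratic (x - mu)^T · Sigma^{-1} · (x - mu):
  Sigma^{-1} · (x - mu) = (0.3333, -0.3333).
  (x - mu)^T · [Sigma^{-1} · (x - mu)] = (3)·(0.3333) + (-3)·(-0.3333) = 2.

Step 4 — take square root: d = √(2) ≈ 1.4142.

d(x, mu) = √(2) ≈ 1.4142


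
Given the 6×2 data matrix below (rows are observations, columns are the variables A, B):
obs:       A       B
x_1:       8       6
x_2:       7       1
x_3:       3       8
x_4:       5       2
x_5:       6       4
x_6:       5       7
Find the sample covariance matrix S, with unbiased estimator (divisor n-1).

Step 1 — column means:
  mean(A) = (8 + 7 + 3 + 5 + 6 + 5) / 6 = 34/6 = 5.6667
  mean(B) = (6 + 1 + 8 + 2 + 4 + 7) / 6 = 28/6 = 4.6667

Step 2 — sample covariance S[i,j] = (1/(n-1)) · Σ_k (x_{k,i} - mean_i) · (x_{k,j} - mean_j), with n-1 = 5.
  S[A,A] = ((2.3333)·(2.3333) + (1.3333)·(1.3333) + (-2.6667)·(-2.6667) + (-0.6667)·(-0.6667) + (0.3333)·(0.3333) + (-0.6667)·(-0.6667)) / 5 = 15.3333/5 = 3.0667
  S[A,B] = ((2.3333)·(1.3333) + (1.3333)·(-3.6667) + (-2.6667)·(3.3333) + (-0.6667)·(-2.6667) + (0.3333)·(-0.6667) + (-0.6667)·(2.3333)) / 5 = -10.6667/5 = -2.1333
  S[B,B] = ((1.3333)·(1.3333) + (-3.6667)·(-3.6667) + (3.3333)·(3.3333) + (-2.6667)·(-2.6667) + (-0.6667)·(-0.6667) + (2.3333)·(2.3333)) / 5 = 39.3333/5 = 7.8667

S is symmetric (S[j,i] = S[i,j]). Assembling:

S = [[3.0667, -2.1333],
 [-2.1333, 7.8667]]


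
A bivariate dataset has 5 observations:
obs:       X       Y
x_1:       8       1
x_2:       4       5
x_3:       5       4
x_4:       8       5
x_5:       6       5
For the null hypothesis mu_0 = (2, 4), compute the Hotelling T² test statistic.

Step 1 — sample mean vector:
  mean(X) = (8 + 4 + 5 + 8 + 6) / 5 = 31/5 = 6.2
  mean(Y) = (1 + 5 + 4 + 5 + 5) / 5 = 20/5 = 4
  x̄ = (6.2, 4),  deviation x̄ - mu_0 = (6.2, 4) - (2, 4) = (4.2, 0).

Step 2 — sample covariance matrix, S[i,j] = (1/(n-1)) · Σ_k (x_{k,i} - mean_i) · (x_{k,j} - mean_j), divisor n-1 = 4:
  S[X,X] = ((1.8)·(1.8) + (-2.2)·(-2.2) + (-1.2)·(-1.2) + (1.8)·(1.8) + (-0.2)·(-0.2)) / 4 = 12.8/4 = 3.2
  S[X,Y] = ((1.8)·(-3) + (-2.2)·(1) + (-1.2)·(0) + (1.8)·(1) + (-0.2)·(1)) / 4 = -6/4 = -1.5
  S[Y,Y] = ((-3)·(-3) + (1)·(1) + (0)·(0) + (1)·(1) + (1)·(1)) / 4 = 12/4 = 3
  S = [[3.2, -1.5],
 [-1.5, 3]].

Step 3 — invert S. det(S) = 3.2·3 - (-1.5)² = 7.35.
  S^{-1} = (1/det) · [[d, -b], [-b, a]] = [[0.4082, 0.2041],
 [0.2041, 0.4354]].

Step 4 — quadratic form (x̄ - mu_0)^T · S^{-1} · (x̄ - mu_0):
  S^{-1} · (x̄ - mu_0) = (1.7143, 0.8571),
  (x̄ - mu_0)^T · [...] = (4.2)·(1.7143) + (0)·(0.8571) = 7.2.

Step 5 — scale by n: T² = 5 · 7.2 = 36.

T² ≈ 36


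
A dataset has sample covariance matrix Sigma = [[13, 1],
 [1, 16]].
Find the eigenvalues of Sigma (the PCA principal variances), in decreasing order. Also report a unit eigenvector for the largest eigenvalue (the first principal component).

Step 1 — characteristic polynomial of 2×2 Sigma:
  det(Sigma - λI) = λ² - trace · λ + det = 0.
  trace = 13 + 16 = 29, det = 13·16 - (1)² = 207.
Step 2 — discriminant:
  Δ = trace² - 4·det = 841 - 828 = 13.
Step 3 — eigenvalues:
  λ = (trace ± √Δ)/2 = (29 ± 3.6056)/2,
  λ_1 = 16.3028,  λ_2 = 12.6972.

Step 4 — unit eigenvector for λ_1: solve (Sigma - λ_1 I)v = 0. First row:
  (13 - 16.3028)·v_x + (1)·v_y = 0, i.e. (-3.3028)·v_x + (1)·v_y = 0,
  so v ∝ (b, λ_1 - a) = (1, 3.3028) = u.
  ||u|| = √((1)² + (3.3028)²) = √(11.9083) ≈ 3.4508,
  v_1 = u/||u|| ≈ (0.2898, 0.9571) (||v_1|| = 1).

λ_1 = 16.3028,  λ_2 = 12.6972;  v_1 ≈ (0.2898, 0.9571)


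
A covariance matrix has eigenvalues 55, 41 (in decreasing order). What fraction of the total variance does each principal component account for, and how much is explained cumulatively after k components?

Step 1 — total variance = trace(Sigma) = Σ λ_i = 55 + 41 = 96.

Step 2 — fraction explained by component i = λ_i / Σ λ:
  PC1: 55/96 = 0.5729
  PC2: 41/96 = 0.4271

Step 3 — cumulative fraction after k components = (λ_1 + ... + λ_k) / Σ λ:
  k = 1: 55/96 = 0.5729
  k = 2: (55 + 41)/96 = 96/96 = 1

Summary (fraction, with percent):

explained: PC1 0.5729 (57.29%), PC2 0.4271 (42.71%);  cumulative: 0.5729, 1


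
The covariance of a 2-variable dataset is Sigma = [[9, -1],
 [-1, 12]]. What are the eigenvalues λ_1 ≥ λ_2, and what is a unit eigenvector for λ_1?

Step 1 — characteristic polynomial of 2×2 Sigma:
  det(Sigma - λI) = λ² - trace · λ + det = 0.
  trace = 9 + 12 = 21, det = 9·12 - (-1)² = 107.
Step 2 — discriminant:
  Δ = trace² - 4·det = 441 - 428 = 13.
Step 3 — eigenvalues:
  λ = (trace ± √Δ)/2 = (21 ± 3.6056)/2,
  λ_1 = 12.3028,  λ_2 = 8.6972.

Step 4 — unit eigenvector for λ_1: solve (Sigma - λ_1 I)v = 0. First row:
  (9 - 12.3028)·v_x + (-1)·v_y = 0, i.e. (-3.3028)·v_x + (-1)·v_y = 0,
  so v ∝ (b, λ_1 - a) = (-1, 3.3028); multiply by -1 so the first entry is positive: u = (1, -3.3028).
  ||u|| = √((1)² + (-3.3028)²) = √(11.9083) ≈ 3.4508,
  v_1 = u/||u|| ≈ (0.2898, -0.9571) (||v_1|| = 1).

λ_1 = 12.3028,  λ_2 = 8.6972;  v_1 ≈ (0.2898, -0.9571)


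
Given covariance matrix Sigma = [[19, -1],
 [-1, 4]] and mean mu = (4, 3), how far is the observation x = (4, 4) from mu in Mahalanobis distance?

Step 1 — centre the observation: (x - mu) = (0, 1).

Step 2 — invert Sigma. det(Sigma) = 19·4 - (-1)² = 75.
  Sigma^{-1} = (1/det) · [[d, -b], [-b, a]] = [[0.0533, 0.0133],
 [0.0133, 0.2533]].

Step 3 — form the quadratic (x - mu)^T · Sigma^{-1} · (x - mu):
  Sigma^{-1} · (x - mu) = (0.0133, 0.2533).
  (x - mu)^T · [Sigma^{-1} · (x - mu)] = (0)·(0.0133) + (1)·(0.2533) = 0.2533.

Step 4 — take square root: d = √(0.2533) ≈ 0.5033.

d(x, mu) = √(0.2533) ≈ 0.5033


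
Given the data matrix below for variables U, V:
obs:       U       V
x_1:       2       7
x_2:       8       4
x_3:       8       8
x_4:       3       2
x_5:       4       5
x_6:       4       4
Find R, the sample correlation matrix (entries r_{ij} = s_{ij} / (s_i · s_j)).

Step 1 — column means:
  mean(U) = (2 + 8 + 8 + 3 + 4 + 4) / 6 = 29/6 = 4.8333
  mean(V) = (7 + 4 + 8 + 2 + 5 + 4) / 6 = 30/6 = 5

Step 2 — sample variances and covariances s[i,j] = (1/(n-1)) · Σ_k (x_{k,i} - mean_i) · (x_{k,j} - mean_j), with n-1 = 5:
  s[U,U] = ((-2.8333)·(-2.8333) + (3.1667)·(3.1667) + (3.1667)·(3.1667) + (-1.8333)·(-1.8333) + (-0.8333)·(-0.8333) + (-0.8333)·(-0.8333)) / 5 = 32.8333/5 = 6.5667
  s[U,V] = ((-2.8333)·(2) + (3.1667)·(-1) + (3.1667)·(3) + (-1.8333)·(-3) + (-0.8333)·(0) + (-0.8333)·(-1)) / 5 = 7/5 = 1.4
  s[V,V] = ((2)·(2) + (-1)·(-1) + (3)·(3) + (-3)·(-3) + (0)·(0) + (-1)·(-1)) / 5 = 24/5 = 4.8
  Sample standard deviations s_i = √(s[i,i]):
  s(U) = √(6.5667) = 2.5626
  s(V) = √(4.8) = 2.1909

Step 3 — r_{ij} = s_{ij} / (s_i · s_j):
  r[U,U] = 1 (diagonal).
  r[U,V] = 1.4 / (2.5626 · 2.1909) = 1.4 / 5.6143 = 0.2494
  r[V,V] = 1 (diagonal).

R is symmetric with unit diagonal. Assembling:

R = [[1, 0.2494],
 [0.2494, 1]]


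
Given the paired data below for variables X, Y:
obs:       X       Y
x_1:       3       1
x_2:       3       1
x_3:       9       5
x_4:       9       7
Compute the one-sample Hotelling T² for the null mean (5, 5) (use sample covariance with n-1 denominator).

Step 1 — sample mean vector:
  mean(X) = (3 + 3 + 9 + 9) / 4 = 24/4 = 6
  mean(Y) = (1 + 1 + 5 + 7) / 4 = 14/4 = 3.5
  x̄ = (6, 3.5),  deviation x̄ - mu_0 = (6, 3.5) - (5, 5) = (1, -1.5).

Step 2 — sample covariance matrix, S[i,j] = (1/(n-1)) · Σ_k (x_{k,i} - mean_i) · (x_{k,j} - mean_j), divisor n-1 = 3:
  S[X,X] = ((-3)·(-3) + (-3)·(-3) + (3)·(3) + (3)·(3)) / 3 = 36/3 = 12
  S[X,Y] = ((-3)·(-2.5) + (-3)·(-2.5) + (3)·(1.5) + (3)·(3.5)) / 3 = 30/3 = 10
  S[Y,Y] = ((-2.5)·(-2.5) + (-2.5)·(-2.5) + (1.5)·(1.5) + (3.5)·(3.5)) / 3 = 27/3 = 9
  S = [[12, 10],
 [10, 9]].

Step 3 — invert S. det(S) = 12·9 - (10)² = 8.
  S^{-1} = (1/det) · [[d, -b], [-b, a]] = [[1.125, -1.25],
 [-1.25, 1.5]].

Step 4 — quadratic form (x̄ - mu_0)^T · S^{-1} · (x̄ - mu_0):
  S^{-1} · (x̄ - mu_0) = (3, -3.5),
  (x̄ - mu_0)^T · [...] = (1)·(3) + (-1.5)·(-3.5) = 8.25.

Step 5 — scale by n: T² = 4 · 8.25 = 33.

T² ≈ 33


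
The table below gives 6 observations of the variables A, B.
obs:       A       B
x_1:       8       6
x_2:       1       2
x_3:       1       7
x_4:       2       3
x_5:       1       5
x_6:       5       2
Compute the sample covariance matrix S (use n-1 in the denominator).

Step 1 — column means:
  mean(A) = (8 + 1 + 1 + 2 + 1 + 5) / 6 = 18/6 = 3
  mean(B) = (6 + 2 + 7 + 3 + 5 + 2) / 6 = 25/6 = 4.1667

Step 2 — sample covariance S[i,j] = (1/(n-1)) · Σ_k (x_{k,i} - mean_i) · (x_{k,j} - mean_j), with n-1 = 5.
  S[A,A] = ((5)·(5) + (-2)·(-2) + (-2)·(-2) + (-1)·(-1) + (-2)·(-2) + (2)·(2)) / 5 = 42/5 = 8.4
  S[A,B] = ((5)·(1.8333) + (-2)·(-2.1667) + (-2)·(2.8333) + (-1)·(-1.1667) + (-2)·(0.8333) + (2)·(-2.1667)) / 5 = 3/5 = 0.6
  S[B,B] = ((1.8333)·(1.8333) + (-2.1667)·(-2.1667) + (2.8333)·(2.8333) + (-1.1667)·(-1.1667) + (0.8333)·(0.8333) + (-2.1667)·(-2.1667)) / 5 = 22.8333/5 = 4.5667

S is symmetric (S[j,i] = S[i,j]). Assembling:

S = [[8.4, 0.6],
 [0.6, 4.5667]]


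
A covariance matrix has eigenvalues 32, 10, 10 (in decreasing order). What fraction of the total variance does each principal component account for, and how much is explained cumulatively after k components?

Step 1 — total variance = trace(Sigma) = Σ λ_i = 32 + 10 + 10 = 52.

Step 2 — fraction explained by component i = λ_i / Σ λ:
  PC1: 32/52 = 0.6154
  PC2: 10/52 = 0.1923
  PC3: 10/52 = 0.1923

Step 3 — cumulative fraction after k components = (λ_1 + ... + λ_k) / Σ λ:
  k = 1: 32/52 = 0.6154
  k = 2: (32 + 10)/52 = 42/52 = 0.8077
  k = 3: (32 + 10 + 10)/52 = 52/52 = 1

Summary (fraction, with percent):

explained: PC1 0.6154 (61.54%), PC2 0.1923 (19.23%), PC3 0.1923 (19.23%);  cumulative: 0.6154, 0.8077, 1


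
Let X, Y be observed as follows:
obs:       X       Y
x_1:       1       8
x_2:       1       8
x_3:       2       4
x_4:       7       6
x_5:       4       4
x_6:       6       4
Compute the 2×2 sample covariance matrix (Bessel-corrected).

Step 1 — column means:
  mean(X) = (1 + 1 + 2 + 7 + 4 + 6) / 6 = 21/6 = 3.5
  mean(Y) = (8 + 8 + 4 + 6 + 4 + 4) / 6 = 34/6 = 5.6667

Step 2 — sample covariance S[i,j] = (1/(n-1)) · Σ_k (x_{k,i} - mean_i) · (x_{k,j} - mean_j), with n-1 = 5.
  S[X,X] = ((-2.5)·(-2.5) + (-2.5)·(-2.5) + (-1.5)·(-1.5) + (3.5)·(3.5) + (0.5)·(0.5) + (2.5)·(2.5)) / 5 = 33.5/5 = 6.7
  S[X,Y] = ((-2.5)·(2.3333) + (-2.5)·(2.3333) + (-1.5)·(-1.6667) + (3.5)·(0.3333) + (0.5)·(-1.6667) + (2.5)·(-1.6667)) / 5 = -13/5 = -2.6
  S[Y,Y] = ((2.3333)·(2.3333) + (2.3333)·(2.3333) + (-1.6667)·(-1.6667) + (0.3333)·(0.3333) + (-1.6667)·(-1.6667) + (-1.6667)·(-1.6667)) / 5 = 19.3333/5 = 3.8667

S is symmetric (S[j,i] = S[i,j]). Assembling:

S = [[6.7, -2.6],
 [-2.6, 3.8667]]


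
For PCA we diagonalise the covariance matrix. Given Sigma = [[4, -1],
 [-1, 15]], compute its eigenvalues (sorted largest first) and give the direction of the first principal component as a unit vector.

Step 1 — characteristic polynomial of 2×2 Sigma:
  det(Sigma - λI) = λ² - trace · λ + det = 0.
  trace = 4 + 15 = 19, det = 4·15 - (-1)² = 59.
Step 2 — discriminant:
  Δ = trace² - 4·det = 361 - 236 = 125.
Step 3 — eigenvalues:
  λ = (trace ± √Δ)/2 = (19 ± 11.1803)/2,
  λ_1 = 15.0902,  λ_2 = 3.9098.

Step 4 — unit eigenvector for λ_1: solve (Sigma - λ_1 I)v = 0. First row:
  (4 - 15.0902)·v_x + (-1)·v_y = 0, i.e. (-11.0902)·v_x + (-1)·v_y = 0,
  so v ∝ (b, λ_1 - a) = (-1, 11.0902); multiply by -1 so the first entry is positive: u = (1, -11.0902).
  ||u|| = √((1)² + (-11.0902)²) = √(123.9919) ≈ 11.1352,
  v_1 = u/||u|| ≈ (0.0898, -0.996) (||v_1|| = 1).

λ_1 = 15.0902,  λ_2 = 3.9098;  v_1 ≈ (0.0898, -0.996)


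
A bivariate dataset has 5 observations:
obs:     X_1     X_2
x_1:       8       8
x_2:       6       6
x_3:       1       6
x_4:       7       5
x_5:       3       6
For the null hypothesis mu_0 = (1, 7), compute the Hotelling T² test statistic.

Step 1 — sample mean vector:
  mean(X_1) = (8 + 6 + 1 + 7 + 3) / 5 = 25/5 = 5
  mean(X_2) = (8 + 6 + 6 + 5 + 6) / 5 = 31/5 = 6.2
  x̄ = (5, 6.2),  deviation x̄ - mu_0 = (5, 6.2) - (1, 7) = (4, -0.8).

Step 2 — sample covariance matrix, S[i,j] = (1/(n-1)) · Σ_k (x_{k,i} - mean_i) · (x_{k,j} - mean_j), divisor n-1 = 4:
  S[X_1,X_1] = ((3)·(3) + (1)·(1) + (-4)·(-4) + (2)·(2) + (-2)·(-2)) / 4 = 34/4 = 8.5
  S[X_1,X_2] = ((3)·(1.8) + (1)·(-0.2) + (-4)·(-0.2) + (2)·(-1.2) + (-2)·(-0.2)) / 4 = 4/4 = 1
  S[X_2,X_2] = ((1.8)·(1.8) + (-0.2)·(-0.2) + (-0.2)·(-0.2) + (-1.2)·(-1.2) + (-0.2)·(-0.2)) / 4 = 4.8/4 = 1.2
  S = [[8.5, 1],
 [1, 1.2]].

Step 3 — invert S. det(S) = 8.5·1.2 - (1)² = 9.2.
  S^{-1} = (1/det) · [[d, -b], [-b, a]] = [[0.1304, -0.1087],
 [-0.1087, 0.9239]].

Step 4 — quadratic form (x̄ - mu_0)^T · S^{-1} · (x̄ - mu_0):
  S^{-1} · (x̄ - mu_0) = (0.6087, -1.1739),
  (x̄ - mu_0)^T · [...] = (4)·(0.6087) + (-0.8)·(-1.1739) = 3.3739.

Step 5 — scale by n: T² = 5 · 3.3739 = 16.8696.

T² ≈ 16.8696


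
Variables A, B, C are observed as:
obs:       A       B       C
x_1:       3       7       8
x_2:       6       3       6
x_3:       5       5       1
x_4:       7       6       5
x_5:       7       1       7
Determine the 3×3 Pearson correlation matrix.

Step 1 — column means:
  mean(A) = (3 + 6 + 5 + 7 + 7) / 5 = 28/5 = 5.6
  mean(B) = (7 + 3 + 5 + 6 + 1) / 5 = 22/5 = 4.4
  mean(C) = (8 + 6 + 1 + 5 + 7) / 5 = 27/5 = 5.4

Step 2 — sample variances and covariances s[i,j] = (1/(n-1)) · Σ_k (x_{k,i} - mean_i) · (x_{k,j} - mean_j), with n-1 = 4:
  s[A,A] = ((-2.6)·(-2.6) + (0.4)·(0.4) + (-0.6)·(-0.6) + (1.4)·(1.4) + (1.4)·(1.4)) / 4 = 11.2/4 = 2.8
  s[A,B] = ((-2.6)·(2.6) + (0.4)·(-1.4) + (-0.6)·(0.6) + (1.4)·(1.6) + (1.4)·(-3.4)) / 4 = -10.2/4 = -2.55
  s[A,C] = ((-2.6)·(2.6) + (0.4)·(0.6) + (-0.6)·(-4.4) + (1.4)·(-0.4) + (1.4)·(1.6)) / 4 = -2.2/4 = -0.55
  s[B,B] = ((2.6)·(2.6) + (-1.4)·(-1.4) + (0.6)·(0.6) + (1.6)·(1.6) + (-3.4)·(-3.4)) / 4 = 23.2/4 = 5.8
  s[B,C] = ((2.6)·(2.6) + (-1.4)·(0.6) + (0.6)·(-4.4) + (1.6)·(-0.4) + (-3.4)·(1.6)) / 4 = -2.8/4 = -0.7
  s[C,C] = ((2.6)·(2.6) + (0.6)·(0.6) + (-4.4)·(-4.4) + (-0.4)·(-0.4) + (1.6)·(1.6)) / 4 = 29.2/4 = 7.3
  Sample standard deviations s_i = √(s[i,i]):
  s(A) = √(2.8) = 1.6733
  s(B) = √(5.8) = 2.4083
  s(C) = √(7.3) = 2.7019

Step 3 — r_{ij} = s_{ij} / (s_i · s_j):
  r[A,A] = 1 (diagonal).
  r[A,B] = -2.55 / (1.6733 · 2.4083) = -2.55 / 4.0299 = -0.6328
  r[A,C] = -0.55 / (1.6733 · 2.7019) = -0.55 / 4.5211 = -0.1217
  r[B,B] = 1 (diagonal).
  r[B,C] = -0.7 / (2.4083 · 2.7019) = -0.7 / 6.5069 = -0.1076
  r[C,C] = 1 (diagonal).

R is symmetric with unit diagonal. Assembling:

R = [[1, -0.6328, -0.1217],
 [-0.6328, 1, -0.1076],
 [-0.1217, -0.1076, 1]]


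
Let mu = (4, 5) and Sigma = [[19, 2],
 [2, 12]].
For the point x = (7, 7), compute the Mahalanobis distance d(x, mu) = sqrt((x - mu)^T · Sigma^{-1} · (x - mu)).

Step 1 — centre the observation: (x - mu) = (3, 2).

Step 2 — invert Sigma. det(Sigma) = 19·12 - (2)² = 224.
  Sigma^{-1} = (1/det) · [[d, -b], [-b, a]] = [[0.0536, -0.0089],
 [-0.0089, 0.0848]].

Step 3 — form the quadratic (x - mu)^T · Sigma^{-1} · (x - mu):
  Sigma^{-1} · (x - mu) = (0.1429, 0.1429).
  (x - mu)^T · [Sigma^{-1} · (x - mu)] = (3)·(0.1429) + (2)·(0.1429) = 0.7143.

Step 4 — take square root: d = √(0.7143) ≈ 0.8452.

d(x, mu) = √(0.7143) ≈ 0.8452


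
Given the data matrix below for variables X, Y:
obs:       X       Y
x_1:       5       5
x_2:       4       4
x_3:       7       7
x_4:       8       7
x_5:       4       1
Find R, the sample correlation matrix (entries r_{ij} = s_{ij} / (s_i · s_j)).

Step 1 — column means:
  mean(X) = (5 + 4 + 7 + 8 + 4) / 5 = 28/5 = 5.6
  mean(Y) = (5 + 4 + 7 + 7 + 1) / 5 = 24/5 = 4.8

Step 2 — sample variances and covariances s[i,j] = (1/(n-1)) · Σ_k (x_{k,i} - mean_i) · (x_{k,j} - mean_j), with n-1 = 4:
  s[X,X] = ((-0.6)·(-0.6) + (-1.6)·(-1.6) + (1.4)·(1.4) + (2.4)·(2.4) + (-1.6)·(-1.6)) / 4 = 13.2/4 = 3.3
  s[X,Y] = ((-0.6)·(0.2) + (-1.6)·(-0.8) + (1.4)·(2.2) + (2.4)·(2.2) + (-1.6)·(-3.8)) / 4 = 15.6/4 = 3.9
  s[Y,Y] = ((0.2)·(0.2) + (-0.8)·(-0.8) + (2.2)·(2.2) + (2.2)·(2.2) + (-3.8)·(-3.8)) / 4 = 24.8/4 = 6.2
  Sample standard deviations s_i = √(s[i,i]):
  s(X) = √(3.3) = 1.8166
  s(Y) = √(6.2) = 2.49

Step 3 — r_{ij} = s_{ij} / (s_i · s_j):
  r[X,X] = 1 (diagonal).
  r[X,Y] = 3.9 / (1.8166 · 2.49) = 3.9 / 4.5233 = 0.8622
  r[Y,Y] = 1 (diagonal).

R is symmetric with unit diagonal. Assembling:

R = [[1, 0.8622],
 [0.8622, 1]]


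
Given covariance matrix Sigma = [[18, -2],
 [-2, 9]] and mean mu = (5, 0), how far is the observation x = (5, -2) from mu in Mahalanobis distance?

Step 1 — centre the observation: (x - mu) = (0, -2).

Step 2 — invert Sigma. det(Sigma) = 18·9 - (-2)² = 158.
  Sigma^{-1} = (1/det) · [[d, -b], [-b, a]] = [[0.057, 0.0127],
 [0.0127, 0.1139]].

Step 3 — form the quadratic (x - mu)^T · Sigma^{-1} · (x - mu):
  Sigma^{-1} · (x - mu) = (-0.0253, -0.2278).
  (x - mu)^T · [Sigma^{-1} · (x - mu)] = (0)·(-0.0253) + (-2)·(-0.2278) = 0.4557.

Step 4 — take square root: d = √(0.4557) ≈ 0.6751.

d(x, mu) = √(0.4557) ≈ 0.6751


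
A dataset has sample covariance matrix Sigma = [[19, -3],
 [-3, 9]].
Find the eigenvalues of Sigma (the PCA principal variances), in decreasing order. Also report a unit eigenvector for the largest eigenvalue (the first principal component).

Step 1 — characteristic polynomial of 2×2 Sigma:
  det(Sigma - λI) = λ² - trace · λ + det = 0.
  trace = 19 + 9 = 28, det = 19·9 - (-3)² = 162.
Step 2 — discriminant:
  Δ = trace² - 4·det = 784 - 648 = 136.
Step 3 — eigenvalues:
  λ = (trace ± √Δ)/2 = (28 ± 11.6619)/2,
  λ_1 = 19.831,  λ_2 = 8.169.

Step 4 — unit eigenvector for λ_1: solve (Sigma - λ_1 I)v = 0. First row:
  (19 - 19.831)·v_x + (-3)·v_y = 0, i.e. (-0.831)·v_x + (-3)·v_y = 0,
  so v ∝ (b, λ_1 - a) = (-3, 0.831); multiply by -1 so the first entry is positive: u = (3, -0.831).
  ||u|| = √((3)² + (-0.831)²) = √(9.6905) ≈ 3.113,
  v_1 = u/||u|| ≈ (0.9637, -0.2669) (||v_1|| = 1).

λ_1 = 19.831,  λ_2 = 8.169;  v_1 ≈ (0.9637, -0.2669)


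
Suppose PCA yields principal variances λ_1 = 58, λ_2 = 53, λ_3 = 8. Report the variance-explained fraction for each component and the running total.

Step 1 — total variance = trace(Sigma) = Σ λ_i = 58 + 53 + 8 = 119.

Step 2 — fraction explained by component i = λ_i / Σ λ:
  PC1: 58/119 = 0.4874
  PC2: 53/119 = 0.4454
  PC3: 8/119 = 0.0672

Step 3 — cumulative fraction after k components = (λ_1 + ... + λ_k) / Σ λ:
  k = 1: 58/119 = 0.4874
  k = 2: (58 + 53)/119 = 111/119 = 0.9328
  k = 3: (58 + 53 + 8)/119 = 119/119 = 1

Summary (fraction, with percent):

explained: PC1 0.4874 (48.74%), PC2 0.4454 (44.54%), PC3 0.0672 (6.72%);  cumulative: 0.4874, 0.9328, 1


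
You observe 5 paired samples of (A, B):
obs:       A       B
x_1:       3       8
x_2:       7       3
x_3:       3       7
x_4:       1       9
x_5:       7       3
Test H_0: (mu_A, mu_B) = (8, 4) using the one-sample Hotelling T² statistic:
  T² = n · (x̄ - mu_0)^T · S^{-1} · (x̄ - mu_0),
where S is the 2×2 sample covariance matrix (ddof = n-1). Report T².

Step 1 — sample mean vector:
  mean(A) = (3 + 7 + 3 + 1 + 7) / 5 = 21/5 = 4.2
  mean(B) = (8 + 3 + 7 + 9 + 3) / 5 = 30/5 = 6
  x̄ = (4.2, 6),  deviation x̄ - mu_0 = (4.2, 6) - (8, 4) = (-3.8, 2).

Step 2 — sample covariance matrix, S[i,j] = (1/(n-1)) · Σ_k (x_{k,i} - mean_i) · (x_{k,j} - mean_j), divisor n-1 = 4:
  S[A,A] = ((-1.2)·(-1.2) + (2.8)·(2.8) + (-1.2)·(-1.2) + (-3.2)·(-3.2) + (2.8)·(2.8)) / 4 = 28.8/4 = 7.2
  S[A,B] = ((-1.2)·(2) + (2.8)·(-3) + (-1.2)·(1) + (-3.2)·(3) + (2.8)·(-3)) / 4 = -30/4 = -7.5
  S[B,B] = ((2)·(2) + (-3)·(-3) + (1)·(1) + (3)·(3) + (-3)·(-3)) / 4 = 32/4 = 8
  S = [[7.2, -7.5],
 [-7.5, 8]].

Step 3 — invert S. det(S) = 7.2·8 - (-7.5)² = 1.35.
  S^{-1} = (1/det) · [[d, -b], [-b, a]] = [[5.9259, 5.5556],
 [5.5556, 5.3333]].

Step 4 — quadratic form (x̄ - mu_0)^T · S^{-1} · (x̄ - mu_0):
  S^{-1} · (x̄ - mu_0) = (-11.4074, -10.4444),
  (x̄ - mu_0)^T · [...] = (-3.8)·(-11.4074) + (2)·(-10.4444) = 22.4593.

Step 5 — scale by n: T² = 5 · 22.4593 = 112.2963.

T² ≈ 112.2963


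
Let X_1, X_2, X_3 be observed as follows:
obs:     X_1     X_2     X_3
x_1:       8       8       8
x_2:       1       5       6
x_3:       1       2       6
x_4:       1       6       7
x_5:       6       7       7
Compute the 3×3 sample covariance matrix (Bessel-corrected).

Step 1 — column means:
  mean(X_1) = (8 + 1 + 1 + 1 + 6) / 5 = 17/5 = 3.4
  mean(X_2) = (8 + 5 + 2 + 6 + 7) / 5 = 28/5 = 5.6
  mean(X_3) = (8 + 6 + 6 + 7 + 7) / 5 = 34/5 = 6.8

Step 2 — sample covariance S[i,j] = (1/(n-1)) · Σ_k (x_{k,i} - mean_i) · (x_{k,j} - mean_j), with n-1 = 4.
  S[X_1,X_1] = ((4.6)·(4.6) + (-2.4)·(-2.4) + (-2.4)·(-2.4) + (-2.4)·(-2.4) + (2.6)·(2.6)) / 4 = 45.2/4 = 11.3
  S[X_1,X_2] = ((4.6)·(2.4) + (-2.4)·(-0.6) + (-2.4)·(-3.6) + (-2.4)·(0.4) + (2.6)·(1.4)) / 4 = 23.8/4 = 5.95
  S[X_1,X_3] = ((4.6)·(1.2) + (-2.4)·(-0.8) + (-2.4)·(-0.8) + (-2.4)·(0.2) + (2.6)·(0.2)) / 4 = 9.4/4 = 2.35
  S[X_2,X_2] = ((2.4)·(2.4) + (-0.6)·(-0.6) + (-3.6)·(-3.6) + (0.4)·(0.4) + (1.4)·(1.4)) / 4 = 21.2/4 = 5.3
  S[X_2,X_3] = ((2.4)·(1.2) + (-0.6)·(-0.8) + (-3.6)·(-0.8) + (0.4)·(0.2) + (1.4)·(0.2)) / 4 = 6.6/4 = 1.65
  S[X_3,X_3] = ((1.2)·(1.2) + (-0.8)·(-0.8) + (-0.8)·(-0.8) + (0.2)·(0.2) + (0.2)·(0.2)) / 4 = 2.8/4 = 0.7

S is symmetric (S[j,i] = S[i,j]). Assembling:

S = [[11.3, 5.95, 2.35],
 [5.95, 5.3, 1.65],
 [2.35, 1.65, 0.7]]
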